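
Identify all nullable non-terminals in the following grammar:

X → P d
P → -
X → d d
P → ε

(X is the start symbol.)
{ 'P' }

A non-terminal is nullable if it can derive ε (the empty string): either it has an ε-production, or it has a production whose right-hand side consists entirely of nullable non-terminals.

ε-productions: P → ε
So P is immediately nullable.
No further non-terminal can be added: every production for the remaining non-terminals contains a terminal or a non-nullable non-terminal.
Nullable = { 'P' }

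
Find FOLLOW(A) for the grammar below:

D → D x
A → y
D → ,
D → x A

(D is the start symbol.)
{ $, 'x' }

To compute FOLLOW(A), find every occurrence of A on a right-hand side N → α A β: add FIRST(β) \ {ε}, and if β is empty or nullable also add FOLLOW(N). Iterate to a fixed point.

In D → x A: A is at the end, add FOLLOW(D)

The FOLLOW sets referred to above (computed the same way, to a fixed point):
  FOLLOW(D) = { $, 'x' }

Taking the union: FOLLOW(A) = { $, 'x' }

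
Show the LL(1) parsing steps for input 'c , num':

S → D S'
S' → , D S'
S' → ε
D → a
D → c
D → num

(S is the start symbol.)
Stack is shown with the top on the left.

Stack     Input      Action
---------------------------
S $       c , num $  output S → D S'
D S' $    c , num $  output D → c
c S' $    c , num $  match 'c'
S' $      , num $    output S' → , D S'
, D S' $  , num $    match ','
D S' $    num $      output D → num
num S' $  num $      match 'num'
S' $      $          output S' → ε
$         $          accept

The string is accepted.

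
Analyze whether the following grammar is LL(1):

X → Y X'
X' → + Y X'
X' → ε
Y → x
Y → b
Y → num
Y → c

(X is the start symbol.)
Relevant sets:
  FOLLOW(X') = { $ }

For X':
  PREDICT(X' → '+' Y X') = { '+' }
  PREDICT(X' → ε) = { $ }
For Y:
  PREDICT(Y → x) = { 'x' }
  PREDICT(Y → b) = { 'b' }
  PREDICT(Y → num) = { 'num' }
  PREDICT(Y → c) = { 'c' }
X has a single production, so nothing to check there.

All predict sets are disjoint. The grammar IS LL(1).

Answer: Yes, the grammar is LL(1).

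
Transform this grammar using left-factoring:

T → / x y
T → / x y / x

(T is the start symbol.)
Left-factoring transforms A → αβ₁ | αβ₂ into A → αA' and A' → β₁ | β₂
(α is the longest common prefix among the alternatives). Repeat until
no nonterminal has two alternatives with a common prefix.

Round 1: T has alternatives sharing prefix '/ x y'. Introduce T': T → / x y T'
  Add: T' → ε
  Add: T' → / x

No remaining common prefixes — done.

Resulting grammar:
T → / x y T'
T' → ε
T' → / x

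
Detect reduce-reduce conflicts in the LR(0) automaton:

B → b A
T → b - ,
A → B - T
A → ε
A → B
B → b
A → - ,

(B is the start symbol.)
A reduce-reduce conflict occurs when an LR(0) state has two complete items [A → α .] and [B → β .] — both call for a reduction, and with no lookahead the parser cannot choose between them.

Augment with B' → B and build the canonical LR(0) collection (I0 = CLOSURE({[B' → . B]}), then GOTO on every symbol after a dot until no new states appear). It has 12 states:
  I0: { [B → . b A], [B → . b], [B' → . B] }  — shift
  I1: { [B' → B .] }  — accept
  I2: { [A → . - ,], [A → . B - T], [A → . B], [A → .], [B → . b A], [B → . b], [B → b . A], [B → b .] }  — shift, 2 reduces
  I3: { [A → - . ,] }  — shift
  I4: { [B → b A .] }  — reduce
  I5: { [A → B . - T], [A → B .] }  — shift, reduce
  I6: { [A → B - . T], [T → . b - ,] }  — shift
  I7: { [A → B - T .] }  — reduce
  I8: { [T → b . - ,] }  — shift
  I9: { [T → b - . ,] }  — shift
  I10: { [T → b - , .] }  — reduce
  I11: { [A → - , .] }  — reduce

I2 contains complete items [A → .], [B → b .] — reduce-reduce conflict.

Answer: Yes — I2: [A → .] vs [B → b .]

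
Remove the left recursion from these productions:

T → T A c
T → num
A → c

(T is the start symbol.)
T → num T'
T' → A c T'
T' → ε
A → c

T is directly left-recursive. The standard transformation for
  A → A α₁ | ... | A α_m | β₁ | ... | β_n
is
  A  → β₁ A' | ... | β_n A'
  A' → α₁ A' | ... | α_m A' | ε

T → num becomes T → num T'
T → T A c becomes T' → A c T'
Add T' → ε

Productions for other non-terminals are unchanged:
  A → c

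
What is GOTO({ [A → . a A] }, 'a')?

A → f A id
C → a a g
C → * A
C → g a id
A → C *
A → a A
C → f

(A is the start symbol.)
GOTO(I, 'a') = CLOSURE({ [A → αX.β] : [A → α.Xβ] ∈ I, X = 'a' })

Items with dot before 'a', with the dot advanced:
  [A → . a A] → [A → a . A]
Closure of the advanced items:
  [A → a . A] has the dot before A: add [A → . f A id], [A → . C *], [A → . a A]
  [A → . C *] has the dot before C: add [C → . a a g], [C → . * A], [C → . g a id], [C → . f]

GOTO = { [A → . C *], [A → . a A], [A → . f A id], [A → a . A], [C → . * A], [C → . a a g], [C → . f], [C → . g a id] }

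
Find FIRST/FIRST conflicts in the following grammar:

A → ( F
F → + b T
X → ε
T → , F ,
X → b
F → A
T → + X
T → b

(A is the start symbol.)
A FIRST/FIRST conflict occurs when two productions N → α and N → β for the same non-terminal have FIRST(α) ∩ FIRST(β) ≠ ∅ (with ε ∈ FIRST of a nullable right-hand side, so two nullable alternatives also conflict).

FIRST sets of the non-terminals at (or reachable through a nullable prefix from) the front of some alternative:
  FIRST(A) = { '(' }

Productions for F:
  F → + b T: FIRST = { '+' }
  F → A: FIRST = { '(' }
Productions for X:
  X → ε: FIRST = { ε }
  X → b: FIRST = { 'b' }
Productions for T:
  T → , F ,: FIRST = { ',' }
  T → + X: FIRST = { '+' }
  T → b: FIRST = { 'b' }
A has only one production, so no FIRST/FIRST conflict is possible there.

All alternatives of each non-terminal have pairwise disjoint FIRST sets.

Answer: No FIRST/FIRST conflicts.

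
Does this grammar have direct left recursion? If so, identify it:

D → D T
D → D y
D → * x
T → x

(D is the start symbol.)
Direct left recursion occurs when N → N α for some non-terminal N (the right-hand side begins with the left-hand side itself).

D → D T: LEFT RECURSIVE (starts with D)
D → D y: LEFT RECURSIVE (starts with D)
D → * x: starts with '*'
T → x: starts with x

The grammar has direct left recursion on: D.

Answer: Yes, D is left-recursive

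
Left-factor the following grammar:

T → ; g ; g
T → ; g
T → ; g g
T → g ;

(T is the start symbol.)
T → ; g T'
T' → ; g
T' → ε
T' → g
T → g ;

Left-factoring transforms A → αβ₁ | αβ₂ into A → αA' and A' → β₁ | β₂
(α is the longest common prefix among the alternatives). Repeat until
no nonterminal has two alternatives with a common prefix.

Round 1: T has alternatives sharing prefix '; g'. Introduce T': T → ; g T'
  Add: T' → ; g
  Add: T' → ε
  Add: T' → g

No remaining common prefixes — done.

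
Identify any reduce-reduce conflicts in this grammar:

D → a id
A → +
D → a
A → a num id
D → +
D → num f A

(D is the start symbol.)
A reduce-reduce conflict occurs when an LR(0) state has two complete items [A → α .] and [B → β .] — both call for a reduction, and with no lookahead the parser cannot choose between them.

Augment with D' → D and build the canonical LR(0) collection (I0 = CLOSURE({[D' → . D]}), then GOTO on every symbol after a dot until no new states appear). It has 12 states:
  I0: { [D → . +], [D → . a id], [D → . a], [D → . num f A], [D' → . D] }  — shift
  I1: { [D → + .] }  — reduce
  I2: { [D' → D .] }  — accept
  I3: { [D → a . id], [D → a .] }  — shift, reduce
  I4: { [D → num . f A] }  — shift
  I5: { [A → . +], [A → . a num id], [D → num f . A] }  — shift
  I6: { [A → + .] }  — reduce
  I7: { [D → num f A .] }  — reduce
  I8: { [A → a . num id] }  — shift
  I9: { [A → a num . id] }  — shift
  I10: { [A → a num id .] }  — reduce
  I11: { [D → a id .] }  — reduce

No state contains more than one complete item.

Answer: No reduce-reduce conflicts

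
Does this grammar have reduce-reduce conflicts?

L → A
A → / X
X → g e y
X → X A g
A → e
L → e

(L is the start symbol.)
A reduce-reduce conflict occurs when an LR(0) state has two complete items [A → α .] and [B → β .] — both call for a reduction, and with no lookahead the parser cannot choose between them.

Augment with L' → L and build the canonical LR(0) collection (I0 = CLOSURE({[L' → . L]}), then GOTO on every symbol after a dot until no new states appear). It has 12 states:
  I0: { [A → . / X], [A → . e], [L → . A], [L → . e], [L' → . L] }  — shift
  I1: { [A → / . X], [X → . X A g], [X → . g e y] }  — shift
  I2: { [L → A .] }  — reduce
  I3: { [L' → L .] }  — accept
  I4: { [A → e .], [L → e .] }  — 2 reduces
  I5: { [A → . / X], [A → . e], [A → / X .], [X → X . A g] }  — shift, reduce
  I6: { [X → g . e y] }  — shift
  I7: { [X → g e . y] }  — shift
  I8: { [X → g e y .] }  — reduce
  I9: { [X → X A . g] }  — shift
  I10: { [A → e .] }  — reduce
  I11: { [X → X A g .] }  — reduce

I4 contains complete items [A → e .], [L → e .] — reduce-reduce conflict.

Answer: Yes — I4: [A → e .] vs [L → e .]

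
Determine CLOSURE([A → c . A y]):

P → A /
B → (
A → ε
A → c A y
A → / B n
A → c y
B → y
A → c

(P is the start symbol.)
{ [A → . / B n], [A → . c A y], [A → . c y], [A → . c], [A → .], [A → c . A y] }

To compute CLOSURE, for each item [A → α.Bβ] where B is a non-terminal, add [B → .γ] for all productions B → γ; repeat for the newly added items until nothing changes.

Start with: [A → c . A y]
  [A → c . A y] has the dot before A: add [A → .], [A → . c A y], [A → . / B n], [A → . c y], [A → . c]
No further items can be added.

CLOSURE = { [A → . / B n], [A → . c A y], [A → . c y], [A → . c], [A → .], [A → c . A y] }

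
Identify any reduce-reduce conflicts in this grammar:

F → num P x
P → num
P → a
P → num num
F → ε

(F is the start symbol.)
A reduce-reduce conflict occurs when an LR(0) state has two complete items [A → α .] and [B → β .] — both call for a reduction, and with no lookahead the parser cannot choose between them.

Augment with F' → F and build the canonical LR(0) collection (I0 = CLOSURE({[F' → . F]}), then GOTO on every symbol after a dot until no new states appear). It has 8 states:
  I0: { [F → . num P x], [F → .], [F' → . F] }  — shift, reduce
  I1: { [F' → F .] }  — accept
  I2: { [F → num . P x], [P → . a], [P → . num num], [P → . num] }  — shift
  I3: { [F → num P . x] }  — shift
  I4: { [P → a .] }  — reduce
  I5: { [P → num . num], [P → num .] }  — shift, reduce
  I6: { [P → num num .] }  — reduce
  I7: { [F → num P x .] }  — reduce

No state contains more than one complete item.

Answer: No reduce-reduce conflicts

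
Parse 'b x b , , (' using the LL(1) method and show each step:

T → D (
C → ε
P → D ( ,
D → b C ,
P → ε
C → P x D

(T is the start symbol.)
Stack is shown with the top on the left.

Stack        Input          Action
----------------------------------
T $          b x b , , ( $  output T → D (
D ( $        b x b , , ( $  output D → b C ,
b C , ( $    b x b , , ( $  match 'b'
C , ( $      x b , , ( $    output C → P x D
P x D , ( $  x b , , ( $    output P → ε
x D , ( $    x b , , ( $    match 'x'
D , ( $      b , , ( $      output D → b C ,
b C , , ( $  b , , ( $      match 'b'
C , , ( $    , , ( $        output C → ε
, , ( $      , , ( $        match ','
, ( $        , ( $          match ','
( $          ( $            match '('
$            $              accept

The string is accepted.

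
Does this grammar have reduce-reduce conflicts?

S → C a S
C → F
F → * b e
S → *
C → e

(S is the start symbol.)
No reduce-reduce conflicts

Augment with S' → S and build the canonical LR(0) collection (I0 = CLOSURE({[S' → . S]}), then GOTO on every symbol after a dot until no new states appear). It has 10 states:
  I0: { [C → . F], [C → . e], [F → . * b e], [S → . *], [S → . C a S], [S' → . S] }  — shift
  I1: { [F → * . b e], [S → * .] }  — shift, reduce
  I2: { [S → C . a S] }  — shift
  I3: { [C → F .] }  — reduce
  I4: { [S' → S .] }  — accept
  I5: { [C → e .] }  — reduce
  I6: { [C → . F], [C → . e], [F → . * b e], [S → . *], [S → . C a S], [S → C a . S] }  — shift
  I7: { [S → C a S .] }  — reduce
  I8: { [F → * b . e] }  — shift
  I9: { [F → * b e .] }  — reduce

No state contains more than one complete item.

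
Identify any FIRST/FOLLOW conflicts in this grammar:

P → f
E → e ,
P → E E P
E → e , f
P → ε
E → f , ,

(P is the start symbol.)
A FIRST/FOLLOW conflict occurs when a non-terminal N has a nullable alternative N → β (β ⇒* ε) and another alternative N → α with FIRST(α) ∩ FOLLOW(N) ≠ ∅: on such a lookahead the parser cannot decide between expanding α and letting N vanish via β.

Nullable non-terminals: P.
FIRST sets used below: FIRST(E) = { 'e', 'f' }

P: nullable alternative(s) P → ε; FOLLOW(P) = { $ }
  P → f: FIRST \ {ε} = { 'f' } — disjoint from FOLLOW(P)
  P → E E P: FIRST \ {ε} = { 'e', 'f' } — disjoint from FOLLOW(P)
  P → ε: FIRST \ {ε} = { } — this is the only nullable alternative, skip

E has no nullable alternative, so no FIRST/FOLLOW check is needed there.

No FIRST/FOLLOW conflicts found.

Answer: No FIRST/FOLLOW conflicts.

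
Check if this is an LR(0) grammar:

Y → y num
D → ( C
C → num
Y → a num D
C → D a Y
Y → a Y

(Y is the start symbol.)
Yes, the grammar is LR(0)

A grammar is LR(0) if no state in the canonical LR(0) collection has:
  - both a shift item (dot before a terminal) and a complete item (shift-reduce conflict), or
  - two or more complete items (reduce-reduce conflict; the accept item [Y' → Y .] counts as a complete item here).

Augment with Y' → Y and build the canonical LR(0) collection (I0 = CLOSURE({[Y' → . Y]}), then GOTO on every symbol after a dot until no new states appear). It has 14 states:
  I0: { [Y → . a Y], [Y → . a num D], [Y → . y num], [Y' → . Y] }  — shift
  I1: { [Y' → Y .] }  — accept
  I2: { [Y → . a Y], [Y → . a num D], [Y → . y num], [Y → a . Y], [Y → a . num D] }  — shift
  I3: { [Y → y . num] }  — shift
  I4: { [Y → y num .] }  — reduce
  I5: { [Y → a Y .] }  — reduce
  I6: { [D → . ( C], [Y → a num . D] }  — shift
  I7: { [C → . D a Y], [C → . num], [D → ( . C], [D → . ( C] }  — shift
  I8: { [Y → a num D .] }  — reduce
  I9: { [D → ( C .] }  — reduce
  I10: { [C → D . a Y] }  — shift
  I11: { [C → num .] }  — reduce
  I12: { [C → D a . Y], [Y → . a Y], [Y → . a num D], [Y → . y num] }  — shift
  I13: { [C → D a Y .] }  — reduce

Every state is either a pure shift/goto state or contains exactly one complete item and nothing to shift — no conflicts. The grammar is LR(0).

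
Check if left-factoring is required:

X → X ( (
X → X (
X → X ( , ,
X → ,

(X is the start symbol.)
Left-factoring is needed when two productions for the same non-terminal
share a common prefix on the right-hand side.

Productions for X:
  X → X ( (
  X → X (
  X → X ( , ,
  X → ,

Found common prefix 'X (' in productions for X

Answer: Yes, X has productions with common prefix 'X ('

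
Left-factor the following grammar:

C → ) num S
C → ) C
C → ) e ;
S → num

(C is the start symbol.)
C → ) C'
C' → num S
C' → C
C' → e ;
S → num

Left-factoring transforms A → αβ₁ | αβ₂ into A → αA' and A' → β₁ | β₂
(α is the longest common prefix among the alternatives). Repeat until
no nonterminal has two alternatives with a common prefix.

Round 1: C has alternatives sharing prefix ')'. Introduce C': C → ) C'
  Add: C' → num S
  Add: C' → C
  Add: C' → e ;

No remaining common prefixes — done.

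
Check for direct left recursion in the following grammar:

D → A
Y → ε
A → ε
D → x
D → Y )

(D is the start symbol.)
No direct left recursion

D → A: starts with A
Y → ε: starts with ε
A → ε: starts with ε
D → x: starts with x
D → Y ): starts with Y

No direct left recursion found.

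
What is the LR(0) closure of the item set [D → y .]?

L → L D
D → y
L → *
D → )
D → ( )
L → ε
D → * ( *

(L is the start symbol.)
{ [D → y .] }

To compute CLOSURE, for each item [A → α.Bβ] where B is a non-terminal, add [B → .γ] for all productions B → γ; repeat for the newly added items until nothing changes.

Start with: [D → y .]
The dot is at the end, so nothing is added.

CLOSURE = { [D → y .] }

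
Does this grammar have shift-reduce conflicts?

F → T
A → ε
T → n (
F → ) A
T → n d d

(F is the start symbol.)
Augment with F' → F and build the canonical LR(0) collection (I0 = CLOSURE({[F' → . F]}), then GOTO on every symbol after a dot until no new states appear). It has 9 states:
  I0: { [F → . ) A], [F → . T], [F' → . F], [T → . n (], [T → . n d d] }  — shift
  I1: { [A → .], [F → ) . A] }  — reduce
  I2: { [F' → F .] }  — accept
  I3: { [F → T .] }  — reduce
  I4: { [T → n . (], [T → n . d d] }  — shift
  I5: { [T → n ( .] }  — reduce
  I6: { [T → n d . d] }  — shift
  I7: { [T → n d d .] }  — reduce
  I8: { [F → ) A .] }  — reduce

No state contains both a complete item and a shift item.

Answer: No shift-reduce conflicts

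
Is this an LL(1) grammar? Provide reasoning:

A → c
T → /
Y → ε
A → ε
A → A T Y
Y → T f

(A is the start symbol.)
Relevant sets:
  FIRST(A) = { '/', 'c', ε }
  FIRST(T) = { '/' }
  FOLLOW(A) = { $, '/' }
  FOLLOW(Y) = { $, '/' }

For A:
  PREDICT(A → c) = { 'c' }
  PREDICT(A → ε) = { $, '/' }
  PREDICT(A → A T Y) = { '/', 'c' }
For Y:
  PREDICT(Y → ε) = { $, '/' }
  PREDICT(Y → T f) = { '/' }
T has a single production, so nothing to check there.

Conflict found: Predict set conflict for A: { 'c' }
The grammar is NOT LL(1).

Answer: No. Predict set conflict for A: { 'c' }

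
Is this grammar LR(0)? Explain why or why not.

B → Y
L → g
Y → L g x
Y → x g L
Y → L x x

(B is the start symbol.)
A grammar is LR(0) if no state in the canonical LR(0) collection has:
  - both a shift item (dot before a terminal) and a complete item (shift-reduce conflict), or
  - two or more complete items (reduce-reduce conflict; the accept item [B' → B .] counts as a complete item here).

Augment with B' → B and build the canonical LR(0) collection (I0 = CLOSURE({[B' → . B]}), then GOTO on every symbol after a dot until no new states appear). It has 12 states:
  I0: { [B → . Y], [B' → . B], [L → . g], [Y → . L g x], [Y → . L x x], [Y → . x g L] }  — shift
  I1: { [B' → B .] }  — accept
  I2: { [Y → L . g x], [Y → L . x x] }  — shift
  I3: { [B → Y .] }  — reduce
  I4: { [L → g .] }  — reduce
  I5: { [Y → x . g L] }  — shift
  I6: { [L → . g], [Y → x g . L] }  — shift
  I7: { [Y → x g L .] }  — reduce
  I8: { [Y → L g . x] }  — shift
  I9: { [Y → L x . x] }  — shift
  I10: { [Y → L x x .] }  — reduce
  I11: { [Y → L g x .] }  — reduce

Every state is either a pure shift/goto state or contains exactly one complete item and nothing to shift — no conflicts. The grammar is LR(0).

Answer: Yes, the grammar is LR(0)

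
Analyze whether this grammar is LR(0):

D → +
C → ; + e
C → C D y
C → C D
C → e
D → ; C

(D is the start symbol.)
No. Shift-reduce conflict between [D → ; C .] and [D → . +]

A grammar is LR(0) if no state in the canonical LR(0) collection has:
  - both a shift item (dot before a terminal) and a complete item (shift-reduce conflict), or
  - two or more complete items (reduce-reduce conflict; the accept item [D' → D .] counts as a complete item here).

Augment with D' → D and build the canonical LR(0) collection (I0 = CLOSURE({[D' → . D]}), then GOTO on every symbol after a dot until no new states appear). It has 11 states:
  I0: { [D → . +], [D → . ; C], [D' → . D] }  — shift
  I1: { [D → + .] }  — reduce
  I2: { [C → . ; + e], [C → . C D y], [C → . C D], [C → . e], [D → ; . C] }  — shift
  I3: { [D' → D .] }  — accept
  I4: { [C → ; . + e] }  — shift
  I5: { [C → C . D y], [C → C . D], [D → . +], [D → . ; C], [D → ; C .] }  — shift, reduce
  I6: { [C → e .] }  — reduce
  I7: { [C → C D . y], [C → C D .] }  — shift, reduce
  I8: { [C → C D y .] }  — reduce
  I9: { [C → ; + . e] }  — shift
  I10: { [C → ; + e .] }  — reduce

Conflict in state I5:
  Shift-reduce conflict between [D → ; C .] and [D → . +]
So the grammar is NOT LR(0).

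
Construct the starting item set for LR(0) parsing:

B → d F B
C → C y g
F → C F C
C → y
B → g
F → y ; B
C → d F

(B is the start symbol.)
{ [B → . d F B], [B → . g], [B' → . B] }

First, augment the grammar with B' → B
I₀ = CLOSURE({ [B' → . B] }):
  [B' → . B] has the dot before B: add [B → . d F B], [B → . g]
No further items can be added.

I₀ = { [B → . d F B], [B → . g], [B' → . B] }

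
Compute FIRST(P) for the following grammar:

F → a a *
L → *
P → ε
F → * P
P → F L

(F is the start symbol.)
To compute FIRST(P), examine every production with P on the left-hand side, reading each right-hand side left to right until a non-nullable symbol is reached.

FIRST sets of the other non-terminals involved (by the same procedure, iterated to a fixed point):
  FIRST(F) = { '*', 'a' }

From P → ε:
  - ε-production, so ε ∈ FIRST(P)
From P → F L:
  - F is a non-terminal: add FIRST(F) \ {ε} = { '*', 'a' }
    F is not nullable, so stop

Collecting: FIRST(P) = { '*', 'a', ε }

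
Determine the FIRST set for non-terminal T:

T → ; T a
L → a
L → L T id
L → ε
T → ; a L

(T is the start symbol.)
From T → ; T a:
  - ';' is a terminal: add ';' and stop
From T → ; a L:
  - ';' is a terminal: add ';' and stop

Collecting: FIRST(T) = { ';' }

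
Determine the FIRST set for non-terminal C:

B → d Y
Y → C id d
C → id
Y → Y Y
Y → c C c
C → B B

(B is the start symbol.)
{ 'd', 'id' }

To compute FIRST(C), examine every production with C on the left-hand side, reading each right-hand side left to right until a non-nullable symbol is reached.

FIRST sets of the other non-terminals involved (by the same procedure, iterated to a fixed point):
  FIRST(B) = { 'd' }

From C → id:
  - id is a terminal: add 'id' and stop
From C → B B:
  - B is a non-terminal: add FIRST(B) \ {ε} = { 'd' }
    B is not nullable, so stop

Collecting: FIRST(C) = { 'd', 'id' }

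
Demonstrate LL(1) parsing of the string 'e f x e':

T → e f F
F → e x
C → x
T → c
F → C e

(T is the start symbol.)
Stack is shown with the top on the left.

Stack    Input      Action
--------------------------
T $      e f x e $  output T → e f F
e f F $  e f x e $  match 'e'
f F $    f x e $    match 'f'
F $      x e $      output F → C e
C e $    x e $      output C → x
x e $    x e $      match 'x'
e $      e $        match 'e'
$        $          accept

The string is accepted.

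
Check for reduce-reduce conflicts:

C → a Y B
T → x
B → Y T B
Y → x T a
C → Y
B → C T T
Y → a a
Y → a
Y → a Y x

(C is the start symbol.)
A reduce-reduce conflict occurs when an LR(0) state has two complete items [A → α .] and [B → β .] — both call for a reduction, and with no lookahead the parser cannot choose between them.

Augment with C' → C and build the canonical LR(0) collection (I0 = CLOSURE({[C' → . C]}), then GOTO on every symbol after a dot until no new states appear). It has 20 states:
  I0: { [C → . Y], [C → . a Y B], [C' → . C], [Y → . a Y x], [Y → . a a], [Y → . a], [Y → . x T a] }  — shift
  I1: { [C' → C .] }  — accept
  I2: { [C → Y .] }  — reduce
  I3: { [C → a . Y B], [Y → . a Y x], [Y → . a a], [Y → . a], [Y → . x T a], [Y → a . Y x], [Y → a . a], [Y → a .] }  — shift, reduce
  I4: { [T → . x], [Y → x . T a] }  — shift
  I5: { [Y → x T . a] }  — shift
  I6: { [T → x .] }  — reduce
  I7: { [Y → x T a .] }  — reduce
  I8: { [B → . C T T], [B → . Y T B], [C → . Y], [C → . a Y B], [C → a Y . B], [Y → . a Y x], [Y → . a a], [Y → . a], [Y → . x T a], [Y → a Y . x] }  — shift
  I9: { [Y → . a Y x], [Y → . a a], [Y → . a], [Y → . x T a], [Y → a . Y x], [Y → a . a], [Y → a .], [Y → a a .] }  — shift, 2 reduces
  I10: { [Y → a Y . x] }  — shift
  I11: { [Y → a Y x .] }  — reduce
  I12: { [C → a Y B .] }  — reduce
  I13: { [B → C . T T], [T → . x] }  — shift
  I14: { [B → Y . T B], [C → Y .], [T → . x] }  — shift, reduce
  I15: { [T → . x], [Y → a Y x .], [Y → x . T a] }  — shift, reduce
  I16: { [B → . C T T], [B → . Y T B], [B → Y T . B], [C → . Y], [C → . a Y B], [Y → . a Y x], [Y → . a a], [Y → . a], [Y → . x T a] }  — shift
  I17: { [B → Y T B .] }  — reduce
  I18: { [B → C T . T], [T → . x] }  — shift
  I19: { [B → C T T .] }  — reduce

I9 contains complete items [Y → a .], [Y → a a .] — reduce-reduce conflict.

Answer: Yes — I9: [Y → a .] vs [Y → a a .]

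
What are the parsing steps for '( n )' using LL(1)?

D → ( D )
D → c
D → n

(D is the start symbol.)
LL(1) parsing maintains a stack (initially the start symbol over $) and the input. At each step: if the stack top is a terminal, match it against the current input token; if it is a non-terminal N, replace it with the RHS of M[N, lookahead] (the unique production whose predict set contains the lookahead).

Stack is shown with the top on the left.

Stack    Input    Action
------------------------
D $      ( n ) $  output D → ( D )
( D ) $  ( n ) $  match '('
D ) $    n ) $    output D → n
n ) $    n ) $    match 'n'
) $      ) $      match ')'
$        $        accept

The string is accepted.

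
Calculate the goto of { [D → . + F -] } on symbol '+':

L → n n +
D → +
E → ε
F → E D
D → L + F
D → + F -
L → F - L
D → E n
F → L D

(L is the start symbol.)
{ [D → + . F -], [E → .], [F → . E D], [F → . L D], [L → . F - L], [L → . n n +] }

GOTO(I, '+') = CLOSURE({ [A → αX.β] : [A → α.Xβ] ∈ I, X = '+' })

Items with dot before '+', with the dot advanced:
  [D → . + F -] → [D → + . F -]
Closure of the advanced items:
  [D → + . F -] has the dot before F: add [F → . E D], [F → . L D]
  [F → . E D] has the dot before E: add [E → .]
  [F → . L D] has the dot before L: add [L → . n n +], [L → . F - L]

GOTO = { [D → + . F -], [E → .], [F → . E D], [F → . L D], [L → . F - L], [L → . n n +] }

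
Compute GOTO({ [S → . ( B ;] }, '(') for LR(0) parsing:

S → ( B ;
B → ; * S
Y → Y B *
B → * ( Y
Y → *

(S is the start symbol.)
{ [B → . * ( Y], [B → . ; * S], [S → ( . B ;] }

GOTO(I, '(') = CLOSURE({ [A → αX.β] : [A → α.Xβ] ∈ I, X = '(' })

Items with dot before '(', with the dot advanced:
  [S → . ( B ;] → [S → ( . B ;]
Closure of the advanced items:
  [S → ( . B ;] has the dot before B: add [B → . ; * S], [B → . * ( Y]

GOTO = { [B → . * ( Y], [B → . ; * S], [S → ( . B ;] }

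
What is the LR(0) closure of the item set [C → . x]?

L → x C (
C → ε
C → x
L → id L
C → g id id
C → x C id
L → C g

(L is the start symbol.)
To compute CLOSURE, for each item [A → α.Bβ] where B is a non-terminal, add [B → .γ] for all productions B → γ; repeat for the newly added items until nothing changes.

Start with: [C → . x]
The dot precedes the terminal x, so nothing is added.

CLOSURE = { [C → . x] }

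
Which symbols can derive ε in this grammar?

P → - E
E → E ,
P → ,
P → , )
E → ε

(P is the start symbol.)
A non-terminal is nullable if it can derive ε (the empty string): either it has an ε-production, or it has a production whose right-hand side consists entirely of nullable non-terminals.

ε-productions: E → ε
So E is immediately nullable.
No further non-terminal can be added: every production for the remaining non-terminals contains a terminal or a non-nullable non-terminal.
Nullable = { 'E' }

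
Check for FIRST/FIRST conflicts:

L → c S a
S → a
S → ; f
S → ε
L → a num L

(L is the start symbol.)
A FIRST/FIRST conflict occurs when two productions N → α and N → β for the same non-terminal have FIRST(α) ∩ FIRST(β) ≠ ∅ (with ε ∈ FIRST of a nullable right-hand side, so two nullable alternatives also conflict).

Productions for L:
  L → c S a: FIRST = { 'c' }
  L → a num L: FIRST = { 'a' }
Productions for S:
  S → a: FIRST = { 'a' }
  S → ; f: FIRST = { ';' }
  S → ε: FIRST = { ε }

All alternatives of each non-terminal have pairwise disjoint FIRST sets.

Answer: No FIRST/FIRST conflicts.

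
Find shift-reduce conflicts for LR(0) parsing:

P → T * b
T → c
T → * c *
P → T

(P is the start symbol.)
Yes — I3: [P → T .] vs [P → T . * b]

Augment with P' → P and build the canonical LR(0) collection (I0 = CLOSURE({[P' → . P]}), then GOTO on every symbol after a dot until no new states appear). It has 9 states:
  I0: { [P → . T * b], [P → . T], [P' → . P], [T → . * c *], [T → . c] }  — shift
  I1: { [T → * . c *] }  — shift
  I2: { [P' → P .] }  — accept
  I3: { [P → T . * b], [P → T .] }  — shift, reduce
  I4: { [T → c .] }  — reduce
  I5: { [P → T * . b] }  — shift
  I6: { [P → T * b .] }  — reduce
  I7: { [T → * c . *] }  — shift
  I8: { [T → * c * .] }  — reduce

I3 contains reduce item [P → T .] and shift item [P → T . * b] — shift-reduce conflict.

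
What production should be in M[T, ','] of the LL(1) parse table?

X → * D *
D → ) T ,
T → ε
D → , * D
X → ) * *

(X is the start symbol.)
T → ε

To find M[T, ','], we find productions for T where ',' is in the predict set (PREDICT(N → α) = (FIRST(α) \ {ε}) ∪ (FOLLOW(N) if α ⇒* ε)).

Relevant sets:
  FOLLOW(T) = { ',' }

T → ε: PREDICT = { ',' }
  ',' is in predict set, so this production goes in M[T, ',']

M[T, ','] = T → ε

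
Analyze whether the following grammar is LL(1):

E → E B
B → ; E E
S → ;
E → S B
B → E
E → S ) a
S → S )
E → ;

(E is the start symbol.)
A grammar is LL(1) if for each non-terminal N with multiple productions, the predict sets of those productions are pairwise disjoint, where PREDICT(N → α) = (FIRST(α) \ {ε}) ∪ (FOLLOW(N) if α ⇒* ε).

Relevant sets:
  FIRST(E) = { ';' }
  FIRST(S) = { ';' }

For E:
  PREDICT(E → E B) = { ';' }
  PREDICT(E → S B) = { ';' }
  PREDICT(E → S ')' a) = { ';' }
  PREDICT(E → ';') = { ';' }
For B:
  PREDICT(B → ';' E E) = { ';' }
  PREDICT(B → E) = { ';' }
For S:
  PREDICT(S → ';') = { ';' }
  PREDICT(S → S ')') = { ';' }

Conflict found: Predict set conflict for E: { ';' }
The grammar is NOT LL(1).

Answer: No. Predict set conflict for E: { ';' }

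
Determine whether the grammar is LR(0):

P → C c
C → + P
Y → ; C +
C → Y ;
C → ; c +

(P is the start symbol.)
A grammar is LR(0) if no state in the canonical LR(0) collection has:
  - both a shift item (dot before a terminal) and a complete item (shift-reduce conflict), or
  - two or more complete items (reduce-reduce conflict; the accept item [P' → P .] counts as a complete item here).

Augment with P' → P and build the canonical LR(0) collection (I0 = CLOSURE({[P' → . P]}), then GOTO on every symbol after a dot until no new states appear). It has 13 states:
  I0: { [C → . + P], [C → . ; c +], [C → . Y ;], [P → . C c], [P' → . P], [Y → . ; C +] }  — shift
  I1: { [C → + . P], [C → . + P], [C → . ; c +], [C → . Y ;], [P → . C c], [Y → . ; C +] }  — shift
  I2: { [C → . + P], [C → . ; c +], [C → . Y ;], [C → ; . c +], [Y → . ; C +], [Y → ; . C +] }  — shift
  I3: { [P → C . c] }  — shift
  I4: { [P' → P .] }  — accept
  I5: { [C → Y . ;] }  — shift
  I6: { [C → Y ; .] }  — reduce
  I7: { [P → C c .] }  — reduce
  I8: { [Y → ; C . +] }  — shift
  I9: { [C → ; c . +] }  — shift
  I10: { [C → ; c + .] }  — reduce
  I11: { [Y → ; C + .] }  — reduce
  I12: { [C → + P .] }  — reduce

Every state is either a pure shift/goto state or contains exactly one complete item and nothing to shift — no conflicts. The grammar is LR(0).

Answer: Yes, the grammar is LR(0)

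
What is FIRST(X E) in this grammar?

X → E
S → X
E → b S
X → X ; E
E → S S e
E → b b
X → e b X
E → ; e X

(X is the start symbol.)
FIRST sets of the non-terminals involved (from the grammar, by fixed-point iteration):
  FIRST(X) = { ';', 'b', 'e' }

To compute FIRST(X E), process the symbols left to right:
Symbol X is a non-terminal. Add FIRST(X) \ {ε} = { ';', 'b', 'e' }
X is not nullable (ε ∉ FIRST(X)), so stop here.
FIRST(X E) = { ';', 'b', 'e' }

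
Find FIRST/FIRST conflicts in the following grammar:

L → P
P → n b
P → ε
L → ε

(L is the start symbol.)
A FIRST/FIRST conflict occurs when two productions N → α and N → β for the same non-terminal have FIRST(α) ∩ FIRST(β) ≠ ∅ (with ε ∈ FIRST of a nullable right-hand side, so two nullable alternatives also conflict).

FIRST sets of the non-terminals at (or reachable through a nullable prefix from) the front of some alternative:
  FIRST(P) = { 'n', ε }

Productions for L:
  L → P: FIRST = { 'n', ε }
  L → ε: FIRST = { ε }
Productions for P:
  P → n b: FIRST = { 'n' }
  P → ε: FIRST = { ε }

Conflict for L: L → P and L → ε
  Overlap: { ε }

Answer: Yes. L → P / L → ε on { ε }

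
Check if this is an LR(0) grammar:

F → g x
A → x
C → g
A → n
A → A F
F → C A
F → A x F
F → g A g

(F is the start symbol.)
No. Shift-reduce conflict between [C → g .] and [A → . n]

A grammar is LR(0) if no state in the canonical LR(0) collection has:
  - both a shift item (dot before a terminal) and a complete item (shift-reduce conflict), or
  - two or more complete items (reduce-reduce conflict; the accept item [F' → F .] counts as a complete item here).

Augment with F' → F and build the canonical LR(0) collection (I0 = CLOSURE({[F' → . F]}), then GOTO on every symbol after a dot until no new states appear). It has 14 states:
  I0: { [A → . A F], [A → . n], [A → . x], [C → . g], [F → . A x F], [F → . C A], [F → . g A g], [F → . g x], [F' → . F] }  — shift
  I1: { [A → . A F], [A → . n], [A → . x], [A → A . F], [C → . g], [F → . A x F], [F → . C A], [F → . g A g], [F → . g x], [F → A . x F] }  — shift
  I2: { [A → . A F], [A → . n], [A → . x], [F → C . A] }  — shift
  I3: { [F' → F .] }  — accept
  I4: { [A → . A F], [A → . n], [A → . x], [C → g .], [F → g . A g], [F → g . x] }  — shift, reduce
  I5: { [A → n .] }  — reduce
  I6: { [A → x .] }  — reduce
  I7: { [A → . A F], [A → . n], [A → . x], [A → A . F], [C → . g], [F → . A x F], [F → . C A], [F → . g A g], [F → . g x], [F → g A . g] }  — shift
  I8: { [A → x .], [F → g x .] }  — 2 reduces
  I9: { [A → A F .] }  — reduce
  I10: { [A → . A F], [A → . n], [A → . x], [C → g .], [F → g . A g], [F → g . x], [F → g A g .] }  — shift, 2 reduces
  I11: { [A → . A F], [A → . n], [A → . x], [A → A . F], [C → . g], [F → . A x F], [F → . C A], [F → . g A g], [F → . g x], [F → C A .] }  — shift, reduce
  I12: { [A → . A F], [A → . n], [A → . x], [A → x .], [C → . g], [F → . A x F], [F → . C A], [F → . g A g], [F → . g x], [F → A x . F] }  — shift, reduce
  I13: { [F → A x F .] }  — reduce

Conflict in state I4:
  Shift-reduce conflict between [C → g .] and [A → . n]
So the grammar is NOT LR(0).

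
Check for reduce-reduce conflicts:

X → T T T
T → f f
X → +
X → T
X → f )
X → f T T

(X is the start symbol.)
No reduce-reduce conflicts

A reduce-reduce conflict occurs when an LR(0) state has two complete items [A → α .] and [B → β .] — both call for a reduction, and with no lookahead the parser cannot choose between them.

Augment with X' → X and build the canonical LR(0) collection (I0 = CLOSURE({[X' → . X]}), then GOTO on every symbol after a dot until no new states appear). It has 13 states:
  I0: { [T → . f f], [X → . +], [X → . T T T], [X → . T], [X → . f )], [X → . f T T], [X' → . X] }  — shift
  I1: { [X → + .] }  — reduce
  I2: { [T → . f f], [X → T . T T], [X → T .] }  — shift, reduce
  I3: { [X' → X .] }  — accept
  I4: { [T → . f f], [T → f . f], [X → f . )], [X → f . T T] }  — shift
  I5: { [X → f ) .] }  — reduce
  I6: { [T → . f f], [X → f T . T] }  — shift
  I7: { [T → f . f], [T → f f .] }  — shift, reduce
  I8: { [T → f f .] }  — reduce
  I9: { [X → f T T .] }  — reduce
  I10: { [T → f . f] }  — shift
  I11: { [T → . f f], [X → T T . T] }  — shift
  I12: { [X → T T T .] }  — reduce

No state contains more than one complete item.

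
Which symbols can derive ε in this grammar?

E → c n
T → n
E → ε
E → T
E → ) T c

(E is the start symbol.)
{ 'E' }

A non-terminal is nullable if it can derive ε (the empty string): either it has an ε-production, or it has a production whose right-hand side consists entirely of nullable non-terminals.

ε-productions: E → ε
So E is immediately nullable.
No further non-terminal can be added: every production for the remaining non-terminals contains a terminal or a non-nullable non-terminal.
Nullable = { 'E' }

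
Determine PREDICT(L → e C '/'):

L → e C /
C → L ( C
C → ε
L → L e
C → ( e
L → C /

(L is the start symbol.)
PREDICT(L → e C '/') = (FIRST(RHS) \ {ε}) ∪ (FOLLOW(L) if ε ∈ FIRST(RHS), i.e. RHS ⇒* ε)
FIRST(e C '/') = { 'e' }
ε ∉ FIRST(e C '/'), so FOLLOW(L) is not added.
PREDICT(L → e C '/') = { 'e' }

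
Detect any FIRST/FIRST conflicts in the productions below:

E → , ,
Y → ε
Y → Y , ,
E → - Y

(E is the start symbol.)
No FIRST/FIRST conflicts.

FIRST sets of the non-terminals at (or reachable through a nullable prefix from) the front of some alternative:
  FIRST(Y) = { ',', ε }

Productions for E:
  E → , ,: FIRST = { ',' }
  E → - Y: FIRST = { '-' }
Productions for Y:
  Y → ε: FIRST = { ε }
  Y → Y , ,: FIRST = { ',' }

All alternatives of each non-terminal have pairwise disjoint FIRST sets.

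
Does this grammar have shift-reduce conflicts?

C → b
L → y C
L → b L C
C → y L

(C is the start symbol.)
Augment with C' → C and build the canonical LR(0) collection (I0 = CLOSURE({[C' → . C]}), then GOTO on every symbol after a dot until no new states appear). It has 10 states:
  I0: { [C → . b], [C → . y L], [C' → . C] }  — shift
  I1: { [C' → C .] }  — accept
  I2: { [C → b .] }  — reduce
  I3: { [C → y . L], [L → . b L C], [L → . y C] }  — shift
  I4: { [C → y L .] }  — reduce
  I5: { [L → . b L C], [L → . y C], [L → b . L C] }  — shift
  I6: { [C → . b], [C → . y L], [L → y . C] }  — shift
  I7: { [L → y C .] }  — reduce
  I8: { [C → . b], [C → . y L], [L → b L . C] }  — shift
  I9: { [L → b L C .] }  — reduce

No state contains both a complete item and a shift item.

Answer: No shift-reduce conflicts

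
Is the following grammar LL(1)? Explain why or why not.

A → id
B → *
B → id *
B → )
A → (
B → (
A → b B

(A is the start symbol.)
For A:
  PREDICT(A → id) = { 'id' }
  PREDICT(A → '(') = { '(' }
  PREDICT(A → b B) = { 'b' }
For B:
  PREDICT(B → '*') = { '*' }
  PREDICT(B → id '*') = { 'id' }
  PREDICT(B → ')') = { ')' }
  PREDICT(B → '(') = { '(' }

All predict sets are disjoint. The grammar IS LL(1).

Answer: Yes, the grammar is LL(1).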